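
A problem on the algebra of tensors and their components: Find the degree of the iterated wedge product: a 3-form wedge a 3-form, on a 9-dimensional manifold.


The degree of a wedge product is the sum of the degrees of the individual forms.
Degrees: 3, 3
Total degree = 3 + 3 = 6

6


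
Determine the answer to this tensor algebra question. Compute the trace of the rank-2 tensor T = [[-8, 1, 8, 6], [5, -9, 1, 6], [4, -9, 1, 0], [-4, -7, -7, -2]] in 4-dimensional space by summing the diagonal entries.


The contraction (trace) of a rank-2 tensor is the sum of its diagonal elements.
Diagonal entries: A[1,1] = -8, A[2,2] = -9, A[3,3] = 1, A[4,4] = -2
Tr(A) = -8 + -9 + 1 + -2 = -18

-18


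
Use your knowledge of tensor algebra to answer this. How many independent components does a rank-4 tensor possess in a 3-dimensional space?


The number of components of a rank-r tensor in d dimensions is d^r.
Here d = 3 and r = 4.
3^4 = 81

81


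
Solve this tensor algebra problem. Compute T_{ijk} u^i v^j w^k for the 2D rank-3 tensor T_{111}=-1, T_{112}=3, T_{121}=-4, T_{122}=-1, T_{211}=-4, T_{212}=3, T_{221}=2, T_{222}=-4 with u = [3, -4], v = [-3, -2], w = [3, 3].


S = sum over i,j,k of T_{ijk} u_i v_j w_k. Expanding all 8 terms:
T_{111}*u_1*v_1*w_1 = -1*3*-3*3 = 27  (running total: 27)
T_{112}*u_1*v_1*w_2 = 3*3*-3*3 = -81  (running total: -54)
T_{121}*u_1*v_2*w_1 = -4*3*-2*3 = 72  (running total: 18)
T_{122}*u_1*v_2*w_2 = -1*3*-2*3 = 18  (running total: 36)
T_{211}*u_2*v_1*w_1 = -4*-4*-3*3 = -144  (running total: -108)
T_{212}*u_2*v_1*w_2 = 3*-4*-3*3 = 108  (running total: 0)
T_{221}*u_2*v_2*w_1 = 2*-4*-2*3 = 48  (running total: 48)
T_{222}*u_2*v_2*w_2 = -4*-4*-2*3 = -96  (running total: -48)
S = -48

-48


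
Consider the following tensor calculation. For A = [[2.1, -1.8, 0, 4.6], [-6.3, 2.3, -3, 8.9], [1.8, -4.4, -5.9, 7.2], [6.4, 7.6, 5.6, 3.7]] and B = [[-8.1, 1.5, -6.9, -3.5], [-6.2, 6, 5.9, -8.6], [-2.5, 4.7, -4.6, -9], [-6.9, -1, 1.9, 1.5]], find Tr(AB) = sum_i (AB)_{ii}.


Tr(AB) = sum_i (AB)_{ii} where (AB)_{ii} = sum_k A_{ik} B_{ki}.
(AB)_{11} = 2.1*-8.1 + -1.8*-6.2 + 0*-2.5 + 4.6*-6.9 = -37.59
(AB)_{22} = -6.3*1.5 + 2.3*6 + -3*4.7 + 8.9*-1 = -18.65
(AB)_{33} = 1.8*-6.9 + -4.4*5.9 + -5.9*-4.6 + 7.2*1.9 = 2.44
(AB)_{44} = 6.4*-3.5 + 7.6*-8.6 + 5.6*-9 + 3.7*1.5 = -132.61
Tr(AB) = -37.59 + -18.65 + 2.44 + -132.61 = -186.41

-186.41


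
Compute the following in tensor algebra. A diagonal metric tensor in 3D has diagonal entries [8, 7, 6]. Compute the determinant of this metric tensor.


For a diagonal metric, the determinant is the product of diagonal entries.
Diagonal entries: 8, 7, 6
det(g) = 8 * 7 * 6 = 336

336


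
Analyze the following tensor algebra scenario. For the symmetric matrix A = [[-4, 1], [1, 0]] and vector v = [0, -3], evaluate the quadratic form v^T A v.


First compute Av:
(Av)_1 = -4*0 + 1*-3 = -3
(Av)_2 = 1*0 + 0*-3 = 0
Av = [-3, 0]
Then v^T (Av) = 0*-3 + -3*0
= 0 + 0 = 0

0


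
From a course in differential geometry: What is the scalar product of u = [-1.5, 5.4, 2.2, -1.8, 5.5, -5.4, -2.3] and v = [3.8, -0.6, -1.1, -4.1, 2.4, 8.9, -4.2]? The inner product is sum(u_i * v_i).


The inner product u . v = sum of u_i * v_i.
Term-by-term: -1.5 * 3.8, 5.4 * -0.6, 2.2 * -1.1, -1.8 * -4.1, 5.5 * 2.4, -5.4 * 8.9, -2.3 * -4.2
Products: -5.7, -3.24, -2.42, 7.38, 13.2, -48.06, 9.66
Sum = -5.7 + -3.24 + -2.42 + 7.38 + 13.2 + -48.06 + 9.66 = -29.18

-29.18


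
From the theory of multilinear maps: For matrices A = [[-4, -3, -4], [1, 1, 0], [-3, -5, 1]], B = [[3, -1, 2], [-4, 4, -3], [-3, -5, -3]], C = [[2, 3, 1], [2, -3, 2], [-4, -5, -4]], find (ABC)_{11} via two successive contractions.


(ABC)_{11} = sum_m (AB)_{1m} C_{m1}. First compute row 1 of AB.
(AB)_{11} = -4*3 + -3*-4 + -4*-3 = 12
(AB)_{12} = -4*-1 + -3*4 + -4*-5 = 12
(AB)_{13} = -4*2 + -3*-3 + -4*-3 = 13
Now contract with column 1 of C:
(AB)_{11} * C_{11} = 12 * 2 = 24
(AB)_{12} * C_{21} = 12 * 2 = 24
(AB)_{13} * C_{31} = 13 * -4 = -52
(ABC)_{11} = 24 + 24 + -52 = -4

-4


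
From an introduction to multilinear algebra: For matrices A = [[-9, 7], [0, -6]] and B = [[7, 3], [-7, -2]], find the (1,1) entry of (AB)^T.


(AB)^T_{ij} = (AB)_{ji} = sum_k A_{jk} B_{ki}.
For i=1, j=1 we need (AB)_{11}:
A_{11} * B_{11} = -9 * 7 = -63
A_{12} * B_{21} = 7 * -7 = -49
Sum = -63 + -49 = -112

-112


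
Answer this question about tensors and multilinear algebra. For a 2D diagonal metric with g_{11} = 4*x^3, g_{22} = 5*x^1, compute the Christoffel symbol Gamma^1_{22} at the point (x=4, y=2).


For a diagonal metric, Gamma^k_{ij} = (1/2) g^{kk} (dg_{ik}/dx_j + dg_{jk}/dx_i - dg_{ij}/dx_k).
The metric is diagonal, so g_{ab} = 0 for a != b.
At the given point: g_{11} = 256, g_{22} = 20
g^{11} = 1/256
dg_{21}/dx_2 = 0 (off-diagonal)
dg_{21}/dx_2 = 0 (off-diagonal)
dg_{22}/dx_1 = dg_{22}/dx_1 = 5
Numerator = 0 + 0 - 5 = -5
Gamma^1_{22} = -5 / (2 * 256) = -5/512

-5/512


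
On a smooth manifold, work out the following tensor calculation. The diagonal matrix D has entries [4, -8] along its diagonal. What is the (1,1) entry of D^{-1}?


For a diagonal matrix, the inverse has entries (D^{-1})_{ii} = 1/d_{ii}.
The diagonal entries are: d_{11} = 4, d_{22} = -8
We need (D^{-1})_{11} = 1/d_{11} = 1/4 = 1/4

1/4


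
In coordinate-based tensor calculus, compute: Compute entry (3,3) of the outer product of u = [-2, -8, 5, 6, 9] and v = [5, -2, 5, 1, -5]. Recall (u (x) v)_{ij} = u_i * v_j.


The outer product entry T_{ij} = u_i * v_j.
We need i=3, j=3.
u_3 = 5, v_3 = 5
T_{3,3} = 5 * 5 = 25

25


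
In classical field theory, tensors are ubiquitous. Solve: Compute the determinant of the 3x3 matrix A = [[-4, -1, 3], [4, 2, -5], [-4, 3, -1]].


Expanding along the first row, det(A) = a11*M_11 - a12*M_12 + a13*M_13, where M_1j is the (1,j) minor.
Minor M_11 = 2*-1 - -5*3 = 13
Minor M_12 = 4*-1 - -5*-4 = -24
Minor M_13 = 4*3 - 2*-4 = 20
det = -4*(13) - -1*(-24) + 3*(20)
    = -52 - 24 + 60
    = -16

-16


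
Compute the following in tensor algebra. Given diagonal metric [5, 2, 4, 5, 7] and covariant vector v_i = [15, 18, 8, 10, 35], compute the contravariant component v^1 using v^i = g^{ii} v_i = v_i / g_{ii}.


To raise an index with a diagonal metric: v^i = v_i / g_{ii}.
For index 1: v_1 = 15, g_{11} = 5
v^1 = 15 / 5 = 3

3


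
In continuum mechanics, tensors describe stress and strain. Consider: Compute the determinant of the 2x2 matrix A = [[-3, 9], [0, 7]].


For a 2x2 matrix [[a, b], [c, d]], det = a*d - b*c.
a = -3, b = 9, c = 0, d = 7
a*d = -3 * 7 = -21
b*c = 9 * 0 = 0
det = -21 - 0 = -21

-21


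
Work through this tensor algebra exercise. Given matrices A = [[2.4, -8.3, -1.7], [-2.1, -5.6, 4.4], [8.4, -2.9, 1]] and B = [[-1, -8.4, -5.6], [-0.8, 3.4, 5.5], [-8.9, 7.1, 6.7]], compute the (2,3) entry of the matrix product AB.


(AB)_{ij} = sum_k A_{ik} B_{kj}.
For i=2, j=3:
A_{21} * B_{13} = -2.1 * -5.6 = 11.76
A_{22} * B_{23} = -5.6 * 5.5 = -30.8
A_{23} * B_{33} = 4.4 * 6.7 = 29.48
Sum = 11.76 + -30.8 + 29.48 = 10.44

10.44


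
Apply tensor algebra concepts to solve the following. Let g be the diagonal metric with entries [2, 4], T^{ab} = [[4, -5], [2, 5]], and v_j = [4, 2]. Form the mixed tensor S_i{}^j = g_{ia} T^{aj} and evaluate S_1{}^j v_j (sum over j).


Step 1: lower the first index. For a diagonal metric, g_{ia} T^{aj} = g_{ii} T^{ij} (no sum on i).
g_{11} = 2
S_1{}^1 = 2 * T^{11} = 2 * 4 = 8
S_1{}^2 = 2 * T^{12} = 2 * -5 = -10
Step 2: contract S_1{}^j with v_j.
S_1{}^1 * v_1 = 8 * 4 = 32
S_1{}^2 * v_2 = -10 * 2 = -20
Result = 32 + -20 = 12

12


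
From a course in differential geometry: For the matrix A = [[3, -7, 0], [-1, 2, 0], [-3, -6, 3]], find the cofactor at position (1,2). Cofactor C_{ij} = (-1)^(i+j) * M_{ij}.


To find cofactor C_{12}, delete row 1 and column 2.
The resulting 2x2 submatrix is: [[-1, 0], [-3, 3]]
Minor M_{12} = -1*3 - 0*-3
  = -3 - 0 = -3
Sign = (-1)^(1+2) = (-1)^3 = -1
Cofactor C_{12} = -1 * -3 = 3

3


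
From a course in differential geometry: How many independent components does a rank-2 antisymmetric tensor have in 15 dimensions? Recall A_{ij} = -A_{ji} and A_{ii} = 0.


An antisymmetric rank-2 tensor satisfies A_{ij} = -A_{ji}, so diagonal entries are zero.
The independent components are the upper-triangular entries: C(n, 2) = n(n-1)/2.
n = 15
C(15, 2) = 15 * 14 / 2 = 210 / 2 = 105

105


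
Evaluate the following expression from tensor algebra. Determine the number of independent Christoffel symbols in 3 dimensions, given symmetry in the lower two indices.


Christoffel symbols Gamma^k_{ij} are symmetric in i,j, so there are d * d(d+1)/2 independent symbols.
d = 3
d(d+1)/2 = 3 * 4 / 2 = 6
Total = 3 * 6 = 18

18


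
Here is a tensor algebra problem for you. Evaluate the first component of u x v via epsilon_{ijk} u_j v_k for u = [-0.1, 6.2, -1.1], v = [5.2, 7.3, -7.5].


(u x v)_1 = sum_{j,k} epsilon_{1jk} u_j v_k. Only permutations of (1,2,3) contribute; the two non-zero terms are:
eps_{123} u_2 v_3 = 1 * 6.2 * -7.5 = -46.5
eps_{132} u_3 v_2 = -1 * -1.1 * 7.3 = 8.03
(u x v)_1 = -38.47

-38.47


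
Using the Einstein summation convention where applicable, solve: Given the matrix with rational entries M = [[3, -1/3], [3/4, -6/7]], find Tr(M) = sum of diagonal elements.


The trace is the sum of diagonal entries.
Diagonal: M[1,1] = 3, M[2,2] = -6/7
Tr(M) = 3 + -6/7
Computing step by step:
After adding M[1,1]: 3
After adding M[2,2]: 15/7
Tr(M) = 15/7

15/7


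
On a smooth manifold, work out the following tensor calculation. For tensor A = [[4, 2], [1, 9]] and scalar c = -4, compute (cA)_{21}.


Scalar multiplication: (cA)_{ij} = c * A_{ij}.
c = -4
A_{21} = 1
(cA)_{21} = -4 * 1 = -4

-4


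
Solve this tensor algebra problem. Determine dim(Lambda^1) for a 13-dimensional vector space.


The dimension of the space of p-forms on an n-dimensional space is C(n, p).
n = 13, p = 1
C(13, 1) = 13! / (1! * 12!) = 13

13


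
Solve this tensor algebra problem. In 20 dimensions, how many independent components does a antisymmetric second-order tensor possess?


A antisymmetric rank-2 tensor in d dimensions has d(d-1)/2 independent components.
d = 20
d(d-1)/2 = 20 * 19 / 2 = 380 / 2 = 190

190


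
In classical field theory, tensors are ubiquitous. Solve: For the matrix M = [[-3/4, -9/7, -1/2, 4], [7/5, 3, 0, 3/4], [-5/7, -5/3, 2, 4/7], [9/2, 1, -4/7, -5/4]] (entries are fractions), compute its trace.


The trace is the sum of diagonal entries.
Diagonal: M[1,1] = -3/4, M[2,2] = 3, M[3,3] = 2, M[4,4] = -5/4
Tr(M) = -3/4 + 3 + 2 + -5/4
Computing step by step:
After adding M[1,1]: -3/4
After adding M[2,2]: 9/4
After adding M[3,3]: 17/4
After adding M[4,4]: 3
Tr(M) = 3

3


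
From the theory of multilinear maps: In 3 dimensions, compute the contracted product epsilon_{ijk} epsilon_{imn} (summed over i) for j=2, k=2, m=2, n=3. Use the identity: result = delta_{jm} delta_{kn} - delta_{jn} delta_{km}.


Using the identity: epsilon_{ijk} epsilon_{imn} = delta_{jm} delta_{kn} - delta_{jn} delta_{km}.
delta_{22} = 1
delta_{23} = 0
delta_{23} = 0
delta_{22} = 1
Result = 1 * 0 - 0 * 1 = 0 - 0 = 0

0


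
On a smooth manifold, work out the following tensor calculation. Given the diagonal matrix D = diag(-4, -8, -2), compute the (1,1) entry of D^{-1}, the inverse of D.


For a diagonal matrix, the inverse has entries (D^{-1})_{ii} = 1/d_{ii}.
The diagonal entries are: d_{11} = -4, d_{22} = -8, d_{33} = -2
We need (D^{-1})_{11} = 1/d_{11} = 1/-4 = -1/4

-1/4


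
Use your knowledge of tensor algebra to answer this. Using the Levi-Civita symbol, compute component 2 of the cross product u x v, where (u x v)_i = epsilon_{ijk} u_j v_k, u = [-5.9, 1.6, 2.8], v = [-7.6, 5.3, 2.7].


(u x v)_2 = sum_{j,k} epsilon_{2jk} u_j v_k. Only permutations of (1,2,3) contribute; the two non-zero terms are:
eps_{213} u_1 v_3 = -1 * -5.9 * 2.7 = 15.93
eps_{231} u_3 v_1 = 1 * 2.8 * -7.6 = -21.28
(u x v)_2 = -5.35

-5.35


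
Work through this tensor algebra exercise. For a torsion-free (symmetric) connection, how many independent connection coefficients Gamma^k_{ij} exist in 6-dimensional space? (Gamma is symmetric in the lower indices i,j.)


Christoffel symbols Gamma^k_{ij} are symmetric in i,j, so there are d * d(d+1)/2 independent symbols.
d = 6
d(d+1)/2 = 6 * 7 / 2 = 21
Total = 6 * 21 = 126

126


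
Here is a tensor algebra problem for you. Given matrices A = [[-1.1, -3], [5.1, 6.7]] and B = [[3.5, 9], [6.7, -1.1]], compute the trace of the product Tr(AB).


Tr(AB) = sum_i (AB)_{ii} where (AB)_{ii} = sum_k A_{ik} B_{ki}.
(AB)_{11} = -1.1*3.5 + -3*6.7 = -23.95
(AB)_{22} = 5.1*9 + 6.7*-1.1 = 38.53
Tr(AB) = -23.95 + 38.53 = 14.58

14.58


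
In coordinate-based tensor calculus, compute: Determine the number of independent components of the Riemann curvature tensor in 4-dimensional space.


The Riemann tensor in d dimensions has d^2(d^2 - 1)/12 independent components.
d = 4, so d^2 = 16
d^2 - 1 = 15
d^2(d^2 - 1) = 16 * 15 = 240
Divide by 12: 240 / 12 = 20

20


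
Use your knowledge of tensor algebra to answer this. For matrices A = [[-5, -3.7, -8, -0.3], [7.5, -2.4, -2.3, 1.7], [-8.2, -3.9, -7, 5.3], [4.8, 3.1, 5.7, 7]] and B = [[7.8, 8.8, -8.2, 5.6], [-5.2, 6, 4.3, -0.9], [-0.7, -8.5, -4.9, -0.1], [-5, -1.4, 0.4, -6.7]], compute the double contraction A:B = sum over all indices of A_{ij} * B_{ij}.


A:B = sum over all i,j of A_{ij} * B_{ij}.
Row 1: -5*7.8=-39, -3.7*8.8=-32.56, -8*-8.2=65.6, -0.3*5.6=-1.68 => row sum = -7.64
Row 2: 7.5*-5.2=-39, -2.4*6=-14.4, -2.3*4.3=-9.89, 1.7*-0.9=-1.53 => row sum = -64.82
Row 3: -8.2*-0.7=5.74, -3.9*-8.5=33.15, -7*-4.9=34.3, 5.3*-0.1=-0.53 => row sum = 72.66
Row 4: 4.8*-5=-24, 3.1*-1.4=-4.34, 5.7*0.4=2.28, 7*-6.7=-46.9 => row sum = -72.96
Total = -7.64 + -64.82 + 72.66 + -72.96 = -72.76

-72.76


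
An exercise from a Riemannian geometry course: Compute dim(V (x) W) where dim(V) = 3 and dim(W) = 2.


The dimension of a tensor product is the product of dimensions.
dim(V) = 3, dim(W) = 2
dim(V (x) W) = 3 * 2 = 6

6


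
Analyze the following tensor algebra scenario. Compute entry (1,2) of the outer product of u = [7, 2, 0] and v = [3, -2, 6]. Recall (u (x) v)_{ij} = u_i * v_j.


The outer product entry T_{ij} = u_i * v_j.
We need i=1, j=2.
u_1 = 7, v_2 = -2
T_{1,2} = 7 * -2 = -14

-14


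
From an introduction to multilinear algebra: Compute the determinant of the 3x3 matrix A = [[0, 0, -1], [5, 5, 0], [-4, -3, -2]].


Expanding along the first row, det(A) = a11*M_11 - a12*M_12 + a13*M_13, where M_1j is the (1,j) minor.
Minor M_11 = 5*-2 - 0*-3 = -10
Minor M_12 = 5*-2 - 0*-4 = -10
Minor M_13 = 5*-3 - 5*-4 = 5
det = 0*(-10) - 0*(-10) + -1*(5)
    = 0 - 0 + -5
    = -5

-5


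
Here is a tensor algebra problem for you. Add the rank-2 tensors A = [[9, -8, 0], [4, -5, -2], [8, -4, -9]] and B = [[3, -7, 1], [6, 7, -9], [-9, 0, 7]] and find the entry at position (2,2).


Tensor addition is component-wise: (A + B)_{ij} = A_{ij} + B_{ij}.
A_{22} = -5
B_{22} = 7
(A + B)_{22} = -5 + 7 = 2

2


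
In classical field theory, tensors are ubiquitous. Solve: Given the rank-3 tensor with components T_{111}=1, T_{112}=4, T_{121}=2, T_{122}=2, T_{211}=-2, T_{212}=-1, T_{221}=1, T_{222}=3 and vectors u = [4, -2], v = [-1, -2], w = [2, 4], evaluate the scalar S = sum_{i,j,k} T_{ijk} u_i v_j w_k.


S = sum over i,j,k of T_{ijk} u_i v_j w_k. Expanding all 8 terms:
T_{111}*u_1*v_1*w_1 = 1*4*-1*2 = -8  (running total: -8)
T_{112}*u_1*v_1*w_2 = 4*4*-1*4 = -64  (running total: -72)
T_{121}*u_1*v_2*w_1 = 2*4*-2*2 = -32  (running total: -104)
T_{122}*u_1*v_2*w_2 = 2*4*-2*4 = -64  (running total: -168)
T_{211}*u_2*v_1*w_1 = -2*-2*-1*2 = -8  (running total: -176)
T_{212}*u_2*v_1*w_2 = -1*-2*-1*4 = -8  (running total: -184)
T_{221}*u_2*v_2*w_1 = 1*-2*-2*2 = 8  (running total: -176)
T_{222}*u_2*v_2*w_2 = 3*-2*-2*4 = 48  (running total: -128)
S = -128

-128


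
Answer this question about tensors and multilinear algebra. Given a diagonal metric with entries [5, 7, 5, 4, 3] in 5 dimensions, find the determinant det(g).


For a diagonal metric, the determinant is the product of diagonal entries.
Diagonal entries: 5, 7, 5, 4, 3
det(g) = 5 * 7 * 5 * 4 * 3 = 2100

2100


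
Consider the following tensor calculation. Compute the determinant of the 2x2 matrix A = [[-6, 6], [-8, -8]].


For a 2x2 matrix [[a, b], [c, d]], det = a*d - b*c.
a = -6, b = 6, c = -8, d = -8
a*d = -6 * -8 = 48
b*c = 6 * -8 = -48
det = 48 - -48 = 96

96


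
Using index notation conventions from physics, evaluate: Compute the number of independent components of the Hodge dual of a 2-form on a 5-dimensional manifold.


The Hodge dual of a p-form on an n-dimensional manifold is an (n-p)-form.
n = 5, p = 2, so dual degree = 5 - 2 = 3
The number of components is C(n, n-p) = C(5, 3) = 10

10


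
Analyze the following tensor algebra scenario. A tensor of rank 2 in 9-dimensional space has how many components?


The number of components of a rank-r tensor in d dimensions is d^r.
Here d = 9 and r = 2.
9^2 = 81

81


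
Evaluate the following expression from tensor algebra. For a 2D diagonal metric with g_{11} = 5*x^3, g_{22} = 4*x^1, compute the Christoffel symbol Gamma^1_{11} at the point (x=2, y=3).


For a diagonal metric, Gamma^k_{ij} = (1/2) g^{kk} (dg_{ik}/dx_j + dg_{jk}/dx_i - dg_{ij}/dx_k).
The metric is diagonal, so g_{ab} = 0 for a != b.
At the given point: g_{11} = 40, g_{22} = 8
g^{11} = 1/40
dg_{11}/dx_1 = dg_{11}/dx_1 = 60
dg_{11}/dx_1 = dg_{11}/dx_1 = 60
dg_{11}/dx_1 = dg_{11}/dx_1 = 60
Numerator = 60 + 60 - 60 = 60
Gamma^1_{11} = 60 / (2 * 40) = 3/4

3/4


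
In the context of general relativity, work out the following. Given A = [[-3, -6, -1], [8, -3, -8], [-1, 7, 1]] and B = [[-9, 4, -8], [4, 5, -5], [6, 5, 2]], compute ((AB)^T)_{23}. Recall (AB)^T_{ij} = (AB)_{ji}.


(AB)^T_{ij} = (AB)_{ji} = sum_k A_{jk} B_{ki}.
For i=2, j=3 we need (AB)_{32}:
A_{31} * B_{12} = -1 * 4 = -4
A_{32} * B_{22} = 7 * 5 = 35
A_{33} * B_{32} = 1 * 5 = 5
Sum = -4 + 35 + 5 = 36

36


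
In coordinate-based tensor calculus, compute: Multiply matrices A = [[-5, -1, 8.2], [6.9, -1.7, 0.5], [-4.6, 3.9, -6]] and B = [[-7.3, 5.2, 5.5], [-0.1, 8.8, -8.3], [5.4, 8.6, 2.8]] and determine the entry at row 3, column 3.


(AB)_{ij} = sum_k A_{ik} B_{kj}.
For i=3, j=3:
A_{31} * B_{13} = -4.6 * 5.5 = -25.3
A_{32} * B_{23} = 3.9 * -8.3 = -32.37
A_{33} * B_{33} = -6 * 2.8 = -16.8
Sum = -25.3 + -32.37 + -16.8 = -74.47

-74.47


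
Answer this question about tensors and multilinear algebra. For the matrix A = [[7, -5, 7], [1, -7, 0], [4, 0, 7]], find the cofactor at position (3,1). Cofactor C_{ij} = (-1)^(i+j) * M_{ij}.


To find cofactor C_{31}, delete row 3 and column 1.
The resulting 2x2 submatrix is: [[-5, 7], [-7, 0]]
Minor M_{31} = -5*0 - 7*-7
  = 0 - -49 = 49
Sign = (-1)^(3+1) = (-1)^4 = 1
Cofactor C_{31} = 1 * 49 = 49

49


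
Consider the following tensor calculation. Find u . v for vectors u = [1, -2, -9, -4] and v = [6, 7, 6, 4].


The inner product u . v = sum of u_i * v_i.
Term-by-term: 1 * 6, -2 * 7, -9 * 6, -4 * 4
Products: 6, -14, -54, -16
Sum = 6 + -14 + -54 + -16 = -78

-78


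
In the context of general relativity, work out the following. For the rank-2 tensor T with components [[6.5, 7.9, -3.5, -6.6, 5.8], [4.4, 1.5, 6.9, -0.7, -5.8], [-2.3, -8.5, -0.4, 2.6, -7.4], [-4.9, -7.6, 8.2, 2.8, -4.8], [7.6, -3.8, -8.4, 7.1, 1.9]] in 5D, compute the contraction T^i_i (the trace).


The contraction (trace) of a rank-2 tensor is the sum of its diagonal elements.
Diagonal entries: A[1,1] = 6.5, A[2,2] = 1.5, A[3,3] = -0.4, A[4,4] = 2.8, A[5,5] = 1.9
Tr(A) = 6.5 + 1.5 + -0.4 + 2.8 + 1.9 = 12.3

12.3


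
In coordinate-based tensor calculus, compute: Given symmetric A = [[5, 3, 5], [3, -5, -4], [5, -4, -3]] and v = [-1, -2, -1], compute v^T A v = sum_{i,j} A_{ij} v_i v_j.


First compute Av:
(Av)_1 = 5*-1 + 3*-2 + 5*-1 = -16
(Av)_2 = 3*-1 + -5*-2 + -4*-1 = 11
(Av)_3 = 5*-1 + -4*-2 + -3*-1 = 6
Av = [-16, 11, 6]
Then v^T (Av) = -1*-16 + -2*11 + -1*6
= 16 + -22 + -6 = -12

-12


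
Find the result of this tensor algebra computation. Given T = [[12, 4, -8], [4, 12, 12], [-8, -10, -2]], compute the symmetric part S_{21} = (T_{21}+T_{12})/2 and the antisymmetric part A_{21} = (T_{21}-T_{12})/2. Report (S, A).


T_{21} = 4
T_{12} = 4
S_{21} = (4 + 4)/2 = 8/2 = 4
A_{21} = (4 - 4)/2 = 0/2 = 0
Check: S + A = 4 + 0 = 4 = T_{21}.

(4, 0)


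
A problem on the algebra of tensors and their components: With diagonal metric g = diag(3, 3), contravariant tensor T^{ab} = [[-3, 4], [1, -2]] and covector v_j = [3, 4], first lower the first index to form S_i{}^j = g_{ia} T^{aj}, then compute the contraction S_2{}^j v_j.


Step 1: lower the first index. For a diagonal metric, g_{ia} T^{aj} = g_{ii} T^{ij} (no sum on i).
g_{22} = 3
S_2{}^1 = 3 * T^{21} = 3 * 1 = 3
S_2{}^2 = 3 * T^{22} = 3 * -2 = -6
Step 2: contract S_2{}^j with v_j.
S_2{}^1 * v_1 = 3 * 3 = 9
S_2{}^2 * v_2 = -6 * 4 = -24
Result = 9 + -24 = -15

-15


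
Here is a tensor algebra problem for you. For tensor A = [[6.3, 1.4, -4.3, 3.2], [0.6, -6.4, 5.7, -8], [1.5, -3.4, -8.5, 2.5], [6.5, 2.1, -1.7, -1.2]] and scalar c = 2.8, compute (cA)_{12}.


Scalar multiplication: (cA)_{ij} = c * A_{ij}.
c = 2.8
A_{12} = 1.4
(cA)_{12} = 2.8 * 1.4 = 3.92

3.92


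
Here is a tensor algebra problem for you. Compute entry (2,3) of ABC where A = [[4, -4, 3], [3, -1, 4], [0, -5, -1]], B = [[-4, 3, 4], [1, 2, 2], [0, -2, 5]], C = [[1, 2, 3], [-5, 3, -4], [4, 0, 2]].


(ABC)_{23} = sum_m (AB)_{2m} C_{m3}. First compute row 2 of AB.
(AB)_{21} = 3*-4 + -1*1 + 4*0 = -13
(AB)_{22} = 3*3 + -1*2 + 4*-2 = -1
(AB)_{23} = 3*4 + -1*2 + 4*5 = 30
Now contract with column 3 of C:
(AB)_{21} * C_{13} = -13 * 3 = -39
(AB)_{22} * C_{23} = -1 * -4 = 4
(AB)_{23} * C_{33} = 30 * 2 = 60
(ABC)_{23} = -39 + 4 + 60 = 25

25


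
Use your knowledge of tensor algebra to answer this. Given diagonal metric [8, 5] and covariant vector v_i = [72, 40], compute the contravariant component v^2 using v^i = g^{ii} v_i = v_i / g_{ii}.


To raise an index with a diagonal metric: v^i = v_i / g_{ii}.
For index 2: v_2 = 40, g_{22} = 5
v^2 = 40 / 5 = 8

8


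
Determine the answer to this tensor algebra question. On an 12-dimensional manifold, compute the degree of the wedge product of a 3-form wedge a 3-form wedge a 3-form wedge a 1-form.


The degree of a wedge product is the sum of the degrees of the individual forms.
Degrees: 3, 3, 3, 1
Total degree = 3 + 3 + 3 + 1 = 10

10


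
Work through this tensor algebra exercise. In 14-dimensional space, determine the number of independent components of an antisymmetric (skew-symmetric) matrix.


An antisymmetric rank-2 tensor satisfies A_{ij} = -A_{ji}, so diagonal entries are zero.
The independent components are the upper-triangular entries: C(n, 2) = n(n-1)/2.
n = 14
C(14, 2) = 14 * 13 / 2 = 182 / 2 = 91

91


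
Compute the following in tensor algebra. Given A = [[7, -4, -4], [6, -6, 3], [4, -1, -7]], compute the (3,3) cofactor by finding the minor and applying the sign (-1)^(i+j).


To find cofactor C_{33}, delete row 3 and column 3.
The resulting 2x2 submatrix is: [[7, -4], [6, -6]]
Minor M_{33} = 7*-6 - -4*6
  = -42 - -24 = -18
Sign = (-1)^(3+3) = (-1)^6 = 1
Cofactor C_{33} = 1 * -18 = -18

-18


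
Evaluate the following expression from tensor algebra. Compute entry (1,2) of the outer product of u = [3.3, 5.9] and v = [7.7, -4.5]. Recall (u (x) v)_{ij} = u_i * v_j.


The outer product entry T_{ij} = u_i * v_j.
We need i=1, j=2.
u_1 = 3.3, v_2 = -4.5
T_{1,2} = 3.3 * -4.5 = -14.85

-14.85


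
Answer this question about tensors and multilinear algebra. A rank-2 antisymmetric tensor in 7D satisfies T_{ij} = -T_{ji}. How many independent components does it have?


An antisymmetric rank-2 tensor satisfies A_{ij} = -A_{ji}, so diagonal entries are zero.
The independent components are the upper-triangular entries: C(n, 2) = n(n-1)/2.
n = 7
C(7, 2) = 7 * 6 / 2 = 42 / 2 = 21

21


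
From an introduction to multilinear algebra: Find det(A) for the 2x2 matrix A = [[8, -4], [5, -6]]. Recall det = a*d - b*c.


For a 2x2 matrix [[a, b], [c, d]], det = a*d - b*c.
a = 8, b = -4, c = 5, d = -6
a*d = 8 * -6 = -48
b*c = -4 * 5 = -20
det = -48 - -20 = -28

-28


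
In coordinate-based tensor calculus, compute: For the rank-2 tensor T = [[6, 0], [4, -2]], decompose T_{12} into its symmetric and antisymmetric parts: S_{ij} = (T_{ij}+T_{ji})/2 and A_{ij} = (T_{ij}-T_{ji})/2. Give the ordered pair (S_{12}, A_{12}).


T_{12} = 0
T_{21} = 4
S_{12} = (0 + 4)/2 = 4/2 = 2
A_{12} = (0 - 4)/2 = -4/2 = -2
Check: S + A = 2 + -2 = 0 = T_{12}.

(2, -2)


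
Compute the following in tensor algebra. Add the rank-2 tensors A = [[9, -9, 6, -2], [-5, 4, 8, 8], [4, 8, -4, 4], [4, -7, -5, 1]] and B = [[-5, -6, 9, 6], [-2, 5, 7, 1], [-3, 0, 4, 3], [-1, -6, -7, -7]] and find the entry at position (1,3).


Tensor addition is component-wise: (A + B)_{ij} = A_{ij} + B_{ij}.
A_{13} = 6
B_{13} = 9
(A + B)_{13} = 6 + 9 = 15

15


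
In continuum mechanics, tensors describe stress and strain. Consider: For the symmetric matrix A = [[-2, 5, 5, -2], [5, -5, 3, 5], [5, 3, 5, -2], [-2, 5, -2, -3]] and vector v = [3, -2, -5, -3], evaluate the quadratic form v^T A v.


First compute Av:
(Av)_1 = -2*3 + 5*-2 + 5*-5 + -2*-3 = -35
(Av)_2 = 5*3 + -5*-2 + 3*-5 + 5*-3 = -5
(Av)_3 = 5*3 + 3*-2 + 5*-5 + -2*-3 = -10
(Av)_4 = -2*3 + 5*-2 + -2*-5 + -3*-3 = 3
Av = [-35, -5, -10, 3]
Then v^T (Av) = 3*-35 + -2*-5 + -5*-10 + -3*3
= -105 + 10 + 50 + -9 = -54

-54


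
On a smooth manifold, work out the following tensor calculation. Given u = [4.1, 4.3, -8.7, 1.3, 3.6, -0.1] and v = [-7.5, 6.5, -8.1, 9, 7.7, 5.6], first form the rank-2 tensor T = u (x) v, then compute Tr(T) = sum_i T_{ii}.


The outer product gives T_{ij} = u_i v_j.
The trace (contraction) is Tr(T) = sum_i T_{ii} = sum_i u_i v_i.
Diagonal entries:
T_{11} = u_1 * v_1 = 4.1 * -7.5 = -30.75
T_{22} = u_2 * v_2 = 4.3 * 6.5 = 27.95
T_{33} = u_3 * v_3 = -8.7 * -8.1 = 70.47
T_{44} = u_4 * v_4 = 1.3 * 9 = 11.7
T_{55} = u_5 * v_5 = 3.6 * 7.7 = 27.72
T_{66} = u_6 * v_6 = -0.1 * 5.6 = -0.56
Tr(T) = -30.75 + 27.95 + 70.47 + 11.7 + 27.72 + -0.56 = 106.53

106.53


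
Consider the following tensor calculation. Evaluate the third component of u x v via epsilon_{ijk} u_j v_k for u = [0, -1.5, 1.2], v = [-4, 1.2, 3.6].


(u x v)_3 = sum_{j,k} epsilon_{3jk} u_j v_k. Only permutations of (1,2,3) contribute; the two non-zero terms are:
eps_{312} u_1 v_2 = 1 * 0 * 1.2 = 0
eps_{321} u_2 v_1 = -1 * -1.5 * -4 = -6
(u x v)_3 = -6

-6


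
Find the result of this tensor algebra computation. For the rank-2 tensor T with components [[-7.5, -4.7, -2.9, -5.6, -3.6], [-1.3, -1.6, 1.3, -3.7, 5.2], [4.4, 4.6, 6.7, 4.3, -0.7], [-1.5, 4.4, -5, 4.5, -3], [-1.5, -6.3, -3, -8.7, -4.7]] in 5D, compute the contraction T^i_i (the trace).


The contraction (trace) of a rank-2 tensor is the sum of its diagonal elements.
Diagonal entries: A[1,1] = -7.5, A[2,2] = -1.6, A[3,3] = 6.7, A[4,4] = 4.5, A[5,5] = -4.7
Tr(A) = -7.5 + -1.6 + 6.7 + 4.5 + -4.7 = -2.6

-2.6


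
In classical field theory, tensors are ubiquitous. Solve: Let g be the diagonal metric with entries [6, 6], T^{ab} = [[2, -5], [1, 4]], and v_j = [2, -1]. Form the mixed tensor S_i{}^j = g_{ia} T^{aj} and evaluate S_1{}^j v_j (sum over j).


Step 1: lower the first index. For a diagonal metric, g_{ia} T^{aj} = g_{ii} T^{ij} (no sum on i).
g_{11} = 6
S_1{}^1 = 6 * T^{11} = 6 * 2 = 12
S_1{}^2 = 6 * T^{12} = 6 * -5 = -30
Step 2: contract S_1{}^j with v_j.
S_1{}^1 * v_1 = 12 * 2 = 24
S_1{}^2 * v_2 = -30 * -1 = 30
Result = 24 + 30 = 54

54


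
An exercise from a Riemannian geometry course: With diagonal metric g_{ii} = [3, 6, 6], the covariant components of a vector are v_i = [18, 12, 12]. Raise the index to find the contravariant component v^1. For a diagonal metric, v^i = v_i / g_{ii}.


To raise an index with a diagonal metric: v^i = v_i / g_{ii}.
For index 1: v_1 = 18, g_{11} = 3
v^1 = 18 / 3 = 6

6


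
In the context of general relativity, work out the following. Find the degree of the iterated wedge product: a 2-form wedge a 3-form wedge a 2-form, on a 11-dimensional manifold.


The degree of a wedge product is the sum of the degrees of the individual forms.
Degrees: 2, 3, 2
Total degree = 2 + 3 + 2 = 7

7


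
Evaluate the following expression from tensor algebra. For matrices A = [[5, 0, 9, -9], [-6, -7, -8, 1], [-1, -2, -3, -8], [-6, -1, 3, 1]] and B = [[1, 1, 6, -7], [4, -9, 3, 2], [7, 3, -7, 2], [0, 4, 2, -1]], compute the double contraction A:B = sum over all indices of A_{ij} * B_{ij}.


A:B = sum over all i,j of A_{ij} * B_{ij}.
Row 1: 5*1=5, 0*1=0, 9*6=54, -9*-7=63 => row sum = 122
Row 2: -6*4=-24, -7*-9=63, -8*3=-24, 1*2=2 => row sum = 17
Row 3: -1*7=-7, -2*3=-6, -3*-7=21, -8*2=-16 => row sum = -8
Row 4: -6*0=0, -1*4=-4, 3*2=6, 1*-1=-1 => row sum = 1
Total = 122 + 17 + -8 + 1 = 132

132


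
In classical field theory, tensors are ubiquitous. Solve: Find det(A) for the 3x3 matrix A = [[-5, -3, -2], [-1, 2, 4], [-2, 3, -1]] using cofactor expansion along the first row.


Expanding along the first row, det(A) = a11*M_11 - a12*M_12 + a13*M_13, where M_1j is the (1,j) minor.
Minor M_11 = 2*-1 - 4*3 = -14
Minor M_12 = -1*-1 - 4*-2 = 9
Minor M_13 = -1*3 - 2*-2 = 1
det = -5*(-14) - -3*(9) + -2*(1)
    = 70 - -27 + -2
    = 95

95


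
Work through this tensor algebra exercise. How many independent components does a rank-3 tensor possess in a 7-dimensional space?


The number of components of a rank-r tensor in d dimensions is d^r.
Here d = 7 and r = 3.
7^3 = 343

343


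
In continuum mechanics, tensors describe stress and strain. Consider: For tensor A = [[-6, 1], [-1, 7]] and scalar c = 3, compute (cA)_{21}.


Scalar multiplication: (cA)_{ij} = c * A_{ij}.
c = 3
A_{21} = -1
(cA)_{21} = 3 * -1 = -3

-3


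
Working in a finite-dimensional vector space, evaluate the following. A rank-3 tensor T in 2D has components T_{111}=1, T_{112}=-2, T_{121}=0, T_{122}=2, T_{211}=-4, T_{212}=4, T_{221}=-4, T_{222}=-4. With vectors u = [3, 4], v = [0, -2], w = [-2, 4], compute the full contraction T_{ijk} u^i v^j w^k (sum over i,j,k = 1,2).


S = sum over i,j,k of T_{ijk} u_i v_j w_k. Expanding all 8 terms:
T_{111}*u_1*v_1*w_1 = 1*3*0*-2 = 0  (running total: 0)
T_{112}*u_1*v_1*w_2 = -2*3*0*4 = 0  (running total: 0)
T_{121}*u_1*v_2*w_1 = 0*3*-2*-2 = 0  (running total: 0)
T_{122}*u_1*v_2*w_2 = 2*3*-2*4 = -48  (running total: -48)
T_{211}*u_2*v_1*w_1 = -4*4*0*-2 = 0  (running total: -48)
T_{212}*u_2*v_1*w_2 = 4*4*0*4 = 0  (running total: -48)
T_{221}*u_2*v_2*w_1 = -4*4*-2*-2 = -64  (running total: -112)
T_{222}*u_2*v_2*w_2 = -4*4*-2*4 = 128  (running total: 16)
S = 16

16


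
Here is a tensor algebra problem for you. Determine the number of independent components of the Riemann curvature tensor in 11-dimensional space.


The Riemann tensor in d dimensions has d^2(d^2 - 1)/12 independent components.
d = 11, so d^2 = 121
d^2 - 1 = 120
d^2(d^2 - 1) = 121 * 120 = 14520
Divide by 12: 14520 / 12 = 1210

1210


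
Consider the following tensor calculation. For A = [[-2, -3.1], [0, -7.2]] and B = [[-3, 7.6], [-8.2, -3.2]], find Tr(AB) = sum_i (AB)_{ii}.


Tr(AB) = sum_i (AB)_{ii} where (AB)_{ii} = sum_k A_{ik} B_{ki}.
(AB)_{11} = -2*-3 + -3.1*-8.2 = 31.42
(AB)_{22} = 0*7.6 + -7.2*-3.2 = 23.04
Tr(AB) = 31.42 + 23.04 = 54.46

54.46


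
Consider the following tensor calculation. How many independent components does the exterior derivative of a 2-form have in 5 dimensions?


The exterior derivative of a p-form is a (p+1)-form.
Its number of independent components is C(n, p+1).
n = 5, p+1 = 3
C(5, 3) = 10

10


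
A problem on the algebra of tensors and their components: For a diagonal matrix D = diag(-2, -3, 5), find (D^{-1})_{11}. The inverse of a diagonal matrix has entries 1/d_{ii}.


For a diagonal matrix, the inverse has entries (D^{-1})_{ii} = 1/d_{ii}.
The diagonal entries are: d_{11} = -2, d_{22} = -3, d_{33} = 5
We need (D^{-1})_{11} = 1/d_{11} = 1/-2 = -1/2

-1/2


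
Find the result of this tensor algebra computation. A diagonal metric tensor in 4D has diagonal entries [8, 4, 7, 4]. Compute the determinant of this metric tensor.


For a diagonal metric, the determinant is the product of diagonal entries.
Diagonal entries: 8, 4, 7, 4
det(g) = 8 * 4 * 7 * 4 = 896

896


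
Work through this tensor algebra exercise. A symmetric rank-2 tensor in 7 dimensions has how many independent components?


A symmetric rank-2 tensor in d dimensions has d(d+1)/2 independent components.
d = 7
d(d+1)/2 = 7 * 8 / 2 = 56 / 2 = 28

28


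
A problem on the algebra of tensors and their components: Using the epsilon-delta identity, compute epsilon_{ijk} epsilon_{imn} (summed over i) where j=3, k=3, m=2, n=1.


Using the identity: epsilon_{ijk} epsilon_{imn} = delta_{jm} delta_{kn} - delta_{jn} delta_{km}.
delta_{32} = 0
delta_{31} = 0
delta_{31} = 0
delta_{32} = 0
Result = 0 * 0 - 0 * 0 = 0 - 0 = 0

0


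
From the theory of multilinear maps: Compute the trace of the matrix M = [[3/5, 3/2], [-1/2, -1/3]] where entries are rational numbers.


The trace is the sum of diagonal entries.
Diagonal: M[1,1] = 3/5, M[2,2] = -1/3
Tr(M) = 3/5 + -1/3
Computing step by step:
After adding M[1,1]: 3/5
After adding M[2,2]: 4/15
Tr(M) = 4/15

4/15


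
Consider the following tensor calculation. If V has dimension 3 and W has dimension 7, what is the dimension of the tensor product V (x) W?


The dimension of a tensor product is the product of dimensions.
dim(V) = 3, dim(W) = 7
dim(V (x) W) = 3 * 7 = 21

21


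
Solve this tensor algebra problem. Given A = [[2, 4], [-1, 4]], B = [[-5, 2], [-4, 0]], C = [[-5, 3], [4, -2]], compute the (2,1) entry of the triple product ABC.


(ABC)_{21} = sum_m (AB)_{2m} C_{m1}. First compute row 2 of AB.
(AB)_{21} = -1*-5 + 4*-4 = -11
(AB)_{22} = -1*2 + 4*0 = -2
Now contract with column 1 of C:
(AB)_{21} * C_{11} = -11 * -5 = 55
(AB)_{22} * C_{21} = -2 * 4 = -8
(ABC)_{21} = 55 + -8 = 47

47


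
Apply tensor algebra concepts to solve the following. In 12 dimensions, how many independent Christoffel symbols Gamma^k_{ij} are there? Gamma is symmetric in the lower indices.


Christoffel symbols Gamma^k_{ij} are symmetric in i,j, so there are d * d(d+1)/2 independent symbols.
d = 12
d(d+1)/2 = 12 * 13 / 2 = 78
Total = 12 * 78 = 936

936


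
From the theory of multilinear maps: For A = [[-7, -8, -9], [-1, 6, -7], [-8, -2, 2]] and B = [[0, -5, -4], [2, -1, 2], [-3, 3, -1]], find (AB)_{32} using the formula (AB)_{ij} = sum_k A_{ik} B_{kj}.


(AB)_{ij} = sum_k A_{ik} B_{kj}.
For i=3, j=2:
A_{31} * B_{12} = -8 * -5 = 40
A_{32} * B_{22} = -2 * -1 = 2
A_{33} * B_{32} = 2 * 3 = 6
Sum = 40 + 2 + 6 = 48

48


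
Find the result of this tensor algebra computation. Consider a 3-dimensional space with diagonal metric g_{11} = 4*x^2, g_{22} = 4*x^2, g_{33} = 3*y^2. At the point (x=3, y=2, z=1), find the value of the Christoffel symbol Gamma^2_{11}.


For a diagonal metric, Gamma^k_{ij} = (1/2) g^{kk} (dg_{ik}/dx_j + dg_{jk}/dx_i - dg_{ij}/dx_k).
The metric is diagonal, so g_{ab} = 0 for a != b.
At the given point: g_{11} = 36, g_{22} = 36, g_{33} = 12
g^{22} = 1/36
dg_{12}/dx_1 = 0 (off-diagonal)
dg_{12}/dx_1 = 0 (off-diagonal)
dg_{11}/dx_2 = dg_{11}/dx_2 = 0
Numerator = 0 + 0 - 0 = 0
Gamma^2_{11} = 0 / (2 * 36) = 0

0


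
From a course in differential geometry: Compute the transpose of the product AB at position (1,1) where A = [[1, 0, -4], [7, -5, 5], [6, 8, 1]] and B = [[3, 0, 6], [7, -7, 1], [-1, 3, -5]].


(AB)^T_{ij} = (AB)_{ji} = sum_k A_{jk} B_{ki}.
For i=1, j=1 we need (AB)_{11}:
A_{11} * B_{11} = 1 * 3 = 3
A_{12} * B_{21} = 0 * 7 = 0
A_{13} * B_{31} = -4 * -1 = 4
Sum = 3 + 0 + 4 = 7

7


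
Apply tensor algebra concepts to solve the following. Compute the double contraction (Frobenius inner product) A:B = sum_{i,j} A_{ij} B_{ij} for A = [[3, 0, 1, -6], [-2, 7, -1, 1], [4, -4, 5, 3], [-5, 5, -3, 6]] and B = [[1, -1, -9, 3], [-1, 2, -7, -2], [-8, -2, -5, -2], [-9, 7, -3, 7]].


A:B = sum over all i,j of A_{ij} * B_{ij}.
Row 1: 3*1=3, 0*-1=0, 1*-9=-9, -6*3=-18 => row sum = -24
Row 2: -2*-1=2, 7*2=14, -1*-7=7, 1*-2=-2 => row sum = 21
Row 3: 4*-8=-32, -4*-2=8, 5*-5=-25, 3*-2=-6 => row sum = -55
Row 4: -5*-9=45, 5*7=35, -3*-3=9, 6*7=42 => row sum = 131
Total = -24 + 21 + -55 + 131 = 73

73


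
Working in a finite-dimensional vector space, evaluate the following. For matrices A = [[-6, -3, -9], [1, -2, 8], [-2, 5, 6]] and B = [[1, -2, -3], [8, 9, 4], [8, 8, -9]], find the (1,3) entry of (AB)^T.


(AB)^T_{ij} = (AB)_{ji} = sum_k A_{jk} B_{ki}.
For i=1, j=3 we need (AB)_{31}:
A_{31} * B_{11} = -2 * 1 = -2
A_{32} * B_{21} = 5 * 8 = 40
A_{33} * B_{31} = 6 * 8 = 48
Sum = -2 + 40 + 48 = 86

86


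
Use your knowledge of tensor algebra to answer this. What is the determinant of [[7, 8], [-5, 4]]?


For a 2x2 matrix [[a, b], [c, d]], det = a*d - b*c.
a = 7, b = 8, c = -5, d = 4
a*d = 7 * 4 = 28
b*c = 8 * -5 = -40
det = 28 - -40 = 68

68


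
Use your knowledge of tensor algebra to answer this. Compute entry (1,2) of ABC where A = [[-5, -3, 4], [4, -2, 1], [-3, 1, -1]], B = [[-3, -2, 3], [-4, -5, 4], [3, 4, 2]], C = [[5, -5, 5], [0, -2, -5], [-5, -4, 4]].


(ABC)_{12} = sum_m (AB)_{1m} C_{m2}. First compute row 1 of AB.
(AB)_{11} = -5*-3 + -3*-4 + 4*3 = 39
(AB)_{12} = -5*-2 + -3*-5 + 4*4 = 41
(AB)_{13} = -5*3 + -3*4 + 4*2 = -19
Now contract with column 2 of C:
(AB)_{11} * C_{12} = 39 * -5 = -195
(AB)_{12} * C_{22} = 41 * -2 = -82
(AB)_{13} * C_{32} = -19 * -4 = 76
(ABC)_{12} = -195 + -82 + 76 = -201

-201


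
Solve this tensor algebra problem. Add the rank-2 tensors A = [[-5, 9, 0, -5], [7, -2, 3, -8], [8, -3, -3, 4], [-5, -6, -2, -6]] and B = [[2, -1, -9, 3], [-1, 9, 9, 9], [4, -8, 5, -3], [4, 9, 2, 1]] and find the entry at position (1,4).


Tensor addition is component-wise: (A + B)_{ij} = A_{ij} + B_{ij}.
A_{14} = -5
B_{14} = 3
(A + B)_{14} = -5 + 3 = -2

-2


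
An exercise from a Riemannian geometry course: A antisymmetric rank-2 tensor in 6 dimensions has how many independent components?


A antisymmetric rank-2 tensor in d dimensions has d(d-1)/2 independent components.
d = 6
d(d-1)/2 = 6 * 5 / 2 = 30 / 2 = 15

15


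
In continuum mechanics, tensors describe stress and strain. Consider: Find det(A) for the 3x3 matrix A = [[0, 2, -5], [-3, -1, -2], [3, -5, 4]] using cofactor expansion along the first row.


Expanding along the first row, det(A) = a11*M_11 - a12*M_12 + a13*M_13, where M_1j is the (1,j) minor.
Minor M_11 = -1*4 - -2*-5 = -14
Minor M_12 = -3*4 - -2*3 = -6
Minor M_13 = -3*-5 - -1*3 = 18
det = 0*(-14) - 2*(-6) + -5*(18)
    = 0 - -12 + -90
    = -78

-78


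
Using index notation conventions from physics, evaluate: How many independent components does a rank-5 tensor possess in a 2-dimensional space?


The number of components of a rank-r tensor in d dimensions is d^r.
Here d = 2 and r = 5.
2^5 = 32

32


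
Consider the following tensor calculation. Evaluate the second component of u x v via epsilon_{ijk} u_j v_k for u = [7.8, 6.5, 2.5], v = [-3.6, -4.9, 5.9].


(u x v)_2 = sum_{j,k} epsilon_{2jk} u_j v_k. Only permutations of (1,2,3) contribute; the two non-zero terms are:
eps_{213} u_1 v_3 = -1 * 7.8 * 5.9 = -46.02
eps_{231} u_3 v_1 = 1 * 2.5 * -3.6 = -9
(u x v)_2 = -55.02

-55.02


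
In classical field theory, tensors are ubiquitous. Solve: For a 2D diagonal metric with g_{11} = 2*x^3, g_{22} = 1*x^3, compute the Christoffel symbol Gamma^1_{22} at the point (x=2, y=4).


For a diagonal metric, Gamma^k_{ij} = (1/2) g^{kk} (dg_{ik}/dx_j + dg_{jk}/dx_i - dg_{ij}/dx_k).
The metric is diagonal, so g_{ab} = 0 for a != b.
At the given point: g_{11} = 16, g_{22} = 8
g^{11} = 1/16
dg_{21}/dx_2 = 0 (off-diagonal)
dg_{21}/dx_2 = 0 (off-diagonal)
dg_{22}/dx_1 = dg_{22}/dx_1 = 12
Numerator = 0 + 0 - 12 = -12
Gamma^1_{22} = -12 / (2 * 16) = -3/8

-3/8
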